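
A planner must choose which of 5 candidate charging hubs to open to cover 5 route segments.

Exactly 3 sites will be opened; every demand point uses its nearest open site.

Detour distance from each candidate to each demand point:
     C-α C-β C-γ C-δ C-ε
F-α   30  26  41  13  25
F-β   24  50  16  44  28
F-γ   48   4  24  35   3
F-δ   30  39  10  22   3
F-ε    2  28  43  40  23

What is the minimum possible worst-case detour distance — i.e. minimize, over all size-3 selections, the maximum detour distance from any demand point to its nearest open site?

22

Open {F-γ, F-δ, F-ε}.
  Farthest demand point is C-δ at detour distance 22 (to F-δ); all others are ≤ 22.
With {F-α, F-β, F-γ} the worst case is 24.
With {F-α, F-γ, F-ε} the worst case is 24.
No size-3 selection achieves below 22.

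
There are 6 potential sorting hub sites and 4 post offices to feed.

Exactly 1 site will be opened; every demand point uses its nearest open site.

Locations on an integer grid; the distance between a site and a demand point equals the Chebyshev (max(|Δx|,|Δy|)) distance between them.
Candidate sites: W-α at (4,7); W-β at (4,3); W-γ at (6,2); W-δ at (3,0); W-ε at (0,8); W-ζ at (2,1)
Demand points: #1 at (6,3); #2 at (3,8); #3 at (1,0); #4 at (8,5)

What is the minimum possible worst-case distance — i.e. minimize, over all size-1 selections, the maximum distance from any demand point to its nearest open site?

Open {W-β}.
  Farthest demand point is #2 at distance 5 (to W-β); all others are ≤ 5.
With {W-γ} the worst case is 6.
With {W-α} the worst case is 7.
No size-1 selection achieves below 5.

5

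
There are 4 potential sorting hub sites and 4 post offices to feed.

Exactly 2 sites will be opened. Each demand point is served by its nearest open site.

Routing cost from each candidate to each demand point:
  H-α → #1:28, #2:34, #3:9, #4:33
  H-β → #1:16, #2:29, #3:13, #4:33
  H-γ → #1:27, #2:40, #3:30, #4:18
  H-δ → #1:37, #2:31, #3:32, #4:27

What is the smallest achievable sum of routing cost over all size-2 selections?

Open {H-β, H-γ}.
  #1→H-β 16, #2→H-β 29, #3→H-β 13, #4→H-γ 18  ⇒ total 76.
Compare {H-β, H-δ}: total 85.
Compare {H-α, H-β}: total 87.
No size-2 selection does better; minimum is 76.

76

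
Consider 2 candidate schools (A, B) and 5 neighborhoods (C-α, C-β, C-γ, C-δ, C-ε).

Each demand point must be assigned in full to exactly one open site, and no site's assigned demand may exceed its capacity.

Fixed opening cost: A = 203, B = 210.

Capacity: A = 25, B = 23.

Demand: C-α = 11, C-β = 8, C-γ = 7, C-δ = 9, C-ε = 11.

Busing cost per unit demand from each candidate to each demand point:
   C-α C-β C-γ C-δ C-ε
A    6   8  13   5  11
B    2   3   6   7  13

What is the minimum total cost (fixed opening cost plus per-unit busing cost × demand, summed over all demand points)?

778

Open {A, B}; cheapest assignment that respects the capacities:
  A (cap 25, load 24): C-β, C-γ, C-δ — cost 8×8 + 7×13 + 9×5 = 200
  B (cap 23, load 22): C-α, C-ε — cost 11×2 + 11×13 = 165
  Shipping 365, fixed 413 → total 778.
  Any other capacity-feasible assignment to {A, B} ships for at least 365.
Total demand is 46 and no other set of sites has combined capacity ≥ 46, so {A, B} is the only feasible choice of open sites. Minimum: 778.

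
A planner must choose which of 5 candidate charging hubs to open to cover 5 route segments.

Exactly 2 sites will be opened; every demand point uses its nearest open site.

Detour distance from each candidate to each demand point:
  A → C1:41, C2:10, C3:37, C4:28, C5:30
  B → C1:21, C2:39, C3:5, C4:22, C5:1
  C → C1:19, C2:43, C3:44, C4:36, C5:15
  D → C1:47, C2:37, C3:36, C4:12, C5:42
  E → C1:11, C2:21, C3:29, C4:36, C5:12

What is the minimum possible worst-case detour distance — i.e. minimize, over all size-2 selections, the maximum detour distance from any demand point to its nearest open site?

Open {A, B}.
  Farthest demand point is C4 at detour distance 22 (to B); all others are ≤ 22.
With {B, E} the worst case is 22.
With {A, E} the worst case is 29.
No size-2 selection achieves below 22.

22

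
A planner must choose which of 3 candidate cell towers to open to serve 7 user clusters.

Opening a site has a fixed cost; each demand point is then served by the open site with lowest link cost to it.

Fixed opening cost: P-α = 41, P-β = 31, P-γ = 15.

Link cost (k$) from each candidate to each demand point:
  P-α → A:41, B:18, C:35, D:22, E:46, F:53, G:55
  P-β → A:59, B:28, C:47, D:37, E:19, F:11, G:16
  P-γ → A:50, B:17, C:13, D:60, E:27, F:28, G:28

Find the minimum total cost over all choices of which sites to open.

Open {P-β, P-γ}: assign each demand point to its cheapest open site.
  A→P-γ 50, B→P-γ 17, C→P-γ 13, D→P-β 37, E→P-β 19, F→P-β 11, G→P-β 16
  link cost 163, fixed 46 → total 209.
Compare {P-α, P-β, P-γ}: link cost 139 + fixed 87 = 226.
Compare {P-α, P-γ}: link cost 176 + fixed 56 = 232.
Compare {P-α, P-β}: link cost 162 + fixed 72 = 234.
All other subsets cost ≥ 226. Minimum total cost: 209.

209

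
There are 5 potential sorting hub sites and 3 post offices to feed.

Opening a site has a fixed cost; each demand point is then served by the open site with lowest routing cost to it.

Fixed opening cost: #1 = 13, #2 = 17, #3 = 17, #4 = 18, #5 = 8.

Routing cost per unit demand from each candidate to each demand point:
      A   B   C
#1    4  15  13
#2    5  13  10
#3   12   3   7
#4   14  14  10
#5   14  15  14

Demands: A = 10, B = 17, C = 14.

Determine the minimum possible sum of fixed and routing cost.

219

Open {#1, #3}: assign each demand point to its cheapest open site.
  A→#1 10×4=40, B→#3 17×3=51, C→#3 14×7=98
  routing cost 189, fixed 30 → total 219.
Compare {#1, #3, #5}: routing cost 189 + fixed 38 = 227.
Compare {#2, #3}: routing cost 199 + fixed 34 = 233.
Compare {#1, #2, #3}: routing cost 189 + fixed 47 = 236.
All other subsets cost ≥ 227. Minimum total cost: 219.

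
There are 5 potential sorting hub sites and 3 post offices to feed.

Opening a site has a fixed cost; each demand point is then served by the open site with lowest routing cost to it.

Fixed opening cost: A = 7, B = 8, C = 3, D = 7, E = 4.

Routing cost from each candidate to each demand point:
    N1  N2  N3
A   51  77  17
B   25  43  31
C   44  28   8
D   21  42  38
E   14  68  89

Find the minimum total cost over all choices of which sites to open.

Open {C, E}: assign each demand point to its cheapest open site.
  N1→E 14, N2→C 28, N3→C 8
  routing cost 50, fixed 7 → total 57.
Compare {A, C, E}: routing cost 50 + fixed 14 = 64.
Compare {C, D, E}: routing cost 50 + fixed 14 = 64.
Compare {B, C, E}: routing cost 50 + fixed 15 = 65.
All other subsets cost ≥ 64. Minimum total cost: 57.

57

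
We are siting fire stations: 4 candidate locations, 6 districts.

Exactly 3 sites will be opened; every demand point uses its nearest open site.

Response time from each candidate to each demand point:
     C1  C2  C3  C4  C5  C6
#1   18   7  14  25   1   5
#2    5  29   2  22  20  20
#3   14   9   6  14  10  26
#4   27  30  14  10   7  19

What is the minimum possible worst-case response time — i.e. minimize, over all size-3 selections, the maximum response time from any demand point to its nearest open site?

10

Open {#1, #2, #4}.
  Farthest demand point is C4 at response time 10 (to #4); all others are ≤ 10.
With {#1, #2, #3} the worst case is 14.
With {#1, #3, #4} the worst case is 14.
No size-3 selection achieves below 10.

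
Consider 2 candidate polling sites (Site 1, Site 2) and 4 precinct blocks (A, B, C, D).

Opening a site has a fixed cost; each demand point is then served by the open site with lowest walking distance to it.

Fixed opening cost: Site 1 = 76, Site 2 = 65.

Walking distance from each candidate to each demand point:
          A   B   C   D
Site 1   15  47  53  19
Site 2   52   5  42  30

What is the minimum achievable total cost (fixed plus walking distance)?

Open {Site 2}: assign each demand point to its cheapest open site.
  A→Site 2 52, B→Site 2 5, C→Site 2 42, D→Site 2 30
  walking distance 129, fixed 65 → total 194.
Compare {Site 1}: walking distance 134 + fixed 76 = 210.
Compare {Site 1, Site 2}: walking distance 81 + fixed 141 = 222.

194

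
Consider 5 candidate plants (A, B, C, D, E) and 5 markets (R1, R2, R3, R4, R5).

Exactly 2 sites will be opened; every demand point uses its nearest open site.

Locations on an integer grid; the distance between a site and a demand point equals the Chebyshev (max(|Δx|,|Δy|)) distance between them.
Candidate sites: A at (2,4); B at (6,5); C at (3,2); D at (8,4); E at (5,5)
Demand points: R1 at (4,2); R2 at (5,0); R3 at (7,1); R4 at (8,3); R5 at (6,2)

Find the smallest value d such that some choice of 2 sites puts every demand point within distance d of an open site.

3

Open {C, D}.
  Farthest demand point is R3 at distance 3 (to D); all others are ≤ 3.
With {A, B} the worst case is 4.
With {A, D} the worst case is 4.
No size-2 selection achieves below 3.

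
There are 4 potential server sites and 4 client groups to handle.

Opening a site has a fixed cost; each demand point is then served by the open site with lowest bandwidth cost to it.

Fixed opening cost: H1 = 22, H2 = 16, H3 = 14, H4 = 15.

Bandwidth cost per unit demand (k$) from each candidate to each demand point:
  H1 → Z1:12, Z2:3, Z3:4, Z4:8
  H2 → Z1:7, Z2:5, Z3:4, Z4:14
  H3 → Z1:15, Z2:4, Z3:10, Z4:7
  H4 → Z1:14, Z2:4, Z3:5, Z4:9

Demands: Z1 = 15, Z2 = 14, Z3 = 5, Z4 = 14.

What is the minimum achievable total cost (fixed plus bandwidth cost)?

Open {H2, H3}: assign each demand point to its cheapest open site.
  Z1→H2 15×7=105, Z2→H3 14×4=56, Z3→H2 5×4=20, Z4→H3 14×7=98
  bandwidth cost 279, fixed 30 → total 309.
Compare {H1, H2}: bandwidth cost 279 + fixed 38 = 317.
Compare {H1, H2, H3}: bandwidth cost 265 + fixed 52 = 317.
Compare {H2, H3, H4}: bandwidth cost 279 + fixed 45 = 324.
All other subsets cost ≥ 317. Minimum total cost: 309.

309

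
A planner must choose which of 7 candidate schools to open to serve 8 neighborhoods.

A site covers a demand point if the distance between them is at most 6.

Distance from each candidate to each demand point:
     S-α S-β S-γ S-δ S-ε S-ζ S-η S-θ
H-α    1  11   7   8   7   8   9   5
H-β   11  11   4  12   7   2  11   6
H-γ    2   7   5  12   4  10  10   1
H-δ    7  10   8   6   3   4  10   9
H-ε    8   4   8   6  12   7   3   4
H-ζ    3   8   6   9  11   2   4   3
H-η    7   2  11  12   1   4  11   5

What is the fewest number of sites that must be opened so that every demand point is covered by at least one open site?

Coverage sets (demand points within 6 of each site):
  H-α: {S-α, S-θ}
  H-β: {S-γ, S-ζ, S-θ}
  H-γ: {S-α, S-γ, S-ε, S-θ}
  H-δ: {S-δ, S-ε, S-ζ}
  H-ε: {S-β, S-δ, S-η, S-θ}
  H-ζ: {S-α, S-γ, S-ζ, S-η, S-θ}
  H-η: {S-β, S-ε, S-ζ, S-θ}
No 2 sites suffice: every size-2 union leaves at least one demand point uncovered.
But {H-β, H-γ, H-ε} covers everything, so the minimum is 3.

3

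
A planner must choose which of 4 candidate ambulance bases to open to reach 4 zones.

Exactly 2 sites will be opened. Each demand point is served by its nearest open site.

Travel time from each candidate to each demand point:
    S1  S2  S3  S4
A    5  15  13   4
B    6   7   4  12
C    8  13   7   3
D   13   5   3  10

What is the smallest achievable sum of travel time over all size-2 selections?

Open {A, D}.
  S1→A 5, S2→D 5, S3→D 3, S4→A 4  ⇒ total 17.
Compare {C, D}: total 19.
Compare {A, B}: total 20.
No size-2 selection does better; minimum is 17.

17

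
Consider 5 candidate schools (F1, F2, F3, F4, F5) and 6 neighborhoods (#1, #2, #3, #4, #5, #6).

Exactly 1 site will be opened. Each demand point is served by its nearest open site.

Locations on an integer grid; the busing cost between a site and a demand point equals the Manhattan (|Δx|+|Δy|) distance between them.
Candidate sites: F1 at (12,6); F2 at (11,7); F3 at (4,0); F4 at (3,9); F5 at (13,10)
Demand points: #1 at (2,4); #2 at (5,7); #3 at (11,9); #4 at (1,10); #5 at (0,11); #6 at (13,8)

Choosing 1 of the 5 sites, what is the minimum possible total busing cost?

Open {F4}.
  #1→F4 6, #2→F4 4, #3→F4 8, #4→F4 3, #5→F4 5, #6→F4 11  ⇒ total 37.
Compare {F2}: total 51.
Compare {F1}: total 59.
No size-1 selection does better; minimum is 37.

37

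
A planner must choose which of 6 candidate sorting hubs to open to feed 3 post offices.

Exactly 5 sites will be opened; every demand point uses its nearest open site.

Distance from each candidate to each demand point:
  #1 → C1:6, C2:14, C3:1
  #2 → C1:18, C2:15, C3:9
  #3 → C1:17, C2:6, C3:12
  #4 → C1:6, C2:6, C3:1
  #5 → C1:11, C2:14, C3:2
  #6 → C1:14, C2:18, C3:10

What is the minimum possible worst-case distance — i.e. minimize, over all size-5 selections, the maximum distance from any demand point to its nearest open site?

Open {#1, #2, #3, #4, #5}.
  Farthest demand point is C1 at distance 6 (to #1); all others are ≤ 6.
With {#1, #2, #3, #4, #6} the worst case is 6.
With {#1, #2, #3, #5, #6} the worst case is 6.
No size-5 selection achieves below 6.

6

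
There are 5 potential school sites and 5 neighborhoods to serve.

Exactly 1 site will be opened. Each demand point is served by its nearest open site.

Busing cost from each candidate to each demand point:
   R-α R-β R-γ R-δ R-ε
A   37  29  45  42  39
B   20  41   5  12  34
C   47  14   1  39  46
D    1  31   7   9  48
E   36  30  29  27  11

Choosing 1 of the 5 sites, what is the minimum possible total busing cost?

Open {D}.
  R-α→D 1, R-β→D 31, R-γ→D 7, R-δ→D 9, R-ε→D 48  ⇒ total 96.
Compare {B}: total 112.
Compare {E}: total 133.
No size-1 selection does better; minimum is 96.

96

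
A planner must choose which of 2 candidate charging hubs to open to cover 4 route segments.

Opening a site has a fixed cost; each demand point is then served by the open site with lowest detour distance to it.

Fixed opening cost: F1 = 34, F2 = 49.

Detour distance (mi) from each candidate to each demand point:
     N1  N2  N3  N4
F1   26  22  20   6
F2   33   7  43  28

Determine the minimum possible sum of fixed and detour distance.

Open {F1}: assign each demand point to its cheapest open site.
  N1→F1 26, N2→F1 22, N3→F1 20, N4→F1 6
  detour distance 74, fixed 34 → total 108.
Compare {F1, F2}: detour distance 59 + fixed 83 = 142.
Compare {F2}: detour distance 111 + fixed 49 = 160.

108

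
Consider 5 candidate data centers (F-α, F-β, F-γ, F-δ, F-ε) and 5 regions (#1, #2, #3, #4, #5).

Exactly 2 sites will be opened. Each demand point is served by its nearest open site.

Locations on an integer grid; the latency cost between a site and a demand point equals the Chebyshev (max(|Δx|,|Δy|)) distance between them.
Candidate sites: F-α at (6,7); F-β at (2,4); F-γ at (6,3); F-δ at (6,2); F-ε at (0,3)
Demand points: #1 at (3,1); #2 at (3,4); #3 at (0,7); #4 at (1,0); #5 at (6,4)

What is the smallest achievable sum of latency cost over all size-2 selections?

Open {F-β, F-γ}.
  #1→F-β 3, #2→F-β 1, #3→F-β 3, #4→F-β 4, #5→F-γ 1  ⇒ total 12.
Compare {F-β, F-δ}: total 13.
Compare {F-α, F-β}: total 14.
No size-2 selection does better; minimum is 12.

12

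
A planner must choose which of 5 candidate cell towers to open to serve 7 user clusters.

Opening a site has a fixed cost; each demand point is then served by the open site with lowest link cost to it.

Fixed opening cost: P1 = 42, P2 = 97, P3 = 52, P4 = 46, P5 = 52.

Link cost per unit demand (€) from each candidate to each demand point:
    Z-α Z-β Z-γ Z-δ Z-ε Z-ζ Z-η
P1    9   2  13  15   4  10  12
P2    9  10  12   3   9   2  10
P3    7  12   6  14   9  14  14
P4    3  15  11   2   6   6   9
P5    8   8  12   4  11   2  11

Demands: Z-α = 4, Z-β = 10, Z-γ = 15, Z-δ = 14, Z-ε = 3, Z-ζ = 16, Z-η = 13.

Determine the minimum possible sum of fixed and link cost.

Open {P1, P3, P4, P5}: assign each demand point to its cheapest open site.
  Z-α→P4 4×3=12, Z-β→P1 10×2=20, Z-γ→P3 15×6=90, Z-δ→P4 14×2=28, Z-ε→P1 3×4=12, Z-ζ→P5 16×2=32, Z-η→P4 13×9=117
  link cost 311, fixed 192 → total 503.
Compare {P1, P3, P4}: link cost 375 + fixed 140 = 515.
Compare {P1, P4, P5}: link cost 386 + fixed 140 = 526.
Compare {P1, P3, P5}: link cost 381 + fixed 146 = 527.
All other subsets cost ≥ 515. Minimum total cost: 503.

503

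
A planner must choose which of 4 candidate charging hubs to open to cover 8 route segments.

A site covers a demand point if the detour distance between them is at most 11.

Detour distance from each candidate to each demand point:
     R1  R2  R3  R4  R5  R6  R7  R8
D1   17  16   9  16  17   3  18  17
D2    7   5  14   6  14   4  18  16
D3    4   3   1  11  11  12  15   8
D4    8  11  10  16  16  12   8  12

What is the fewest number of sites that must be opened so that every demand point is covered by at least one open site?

Coverage sets (demand points within 11 of each site):
  D1: {R3, R6}
  D2: {R1, R2, R4, R6}
  D3: {R1, R2, R3, R4, R5, R8}
  D4: {R1, R2, R3, R7}
No 2 sites suffice: every size-2 union leaves at least one demand point uncovered.
But {D1, D3, D4} covers everything, so the minimum is 3.

3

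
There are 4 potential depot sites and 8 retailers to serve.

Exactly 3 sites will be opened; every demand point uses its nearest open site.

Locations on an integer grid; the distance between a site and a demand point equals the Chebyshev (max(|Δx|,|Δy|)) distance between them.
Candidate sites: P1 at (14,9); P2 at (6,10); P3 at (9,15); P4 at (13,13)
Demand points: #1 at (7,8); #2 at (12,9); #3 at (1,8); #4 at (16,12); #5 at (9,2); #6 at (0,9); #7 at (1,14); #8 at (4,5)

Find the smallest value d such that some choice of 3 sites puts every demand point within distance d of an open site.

7

Open {P1, P2, P3}.
  Farthest demand point is #5 at distance 7 (to P1); all others are ≤ 7.
With {P1, P2, P4} the worst case is 7.
With {P2, P3, P4} the worst case is 8.
No size-3 selection achieves below 7.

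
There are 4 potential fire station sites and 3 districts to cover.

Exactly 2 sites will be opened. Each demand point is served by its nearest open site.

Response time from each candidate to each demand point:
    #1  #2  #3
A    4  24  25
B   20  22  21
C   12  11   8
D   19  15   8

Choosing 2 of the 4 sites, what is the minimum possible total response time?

Open {A, C}.
  #1→A 4, #2→C 11, #3→C 8  ⇒ total 23.
Compare {A, D}: total 27.
Compare {B, C}: total 31.
No size-2 selection does better; minimum is 23.

23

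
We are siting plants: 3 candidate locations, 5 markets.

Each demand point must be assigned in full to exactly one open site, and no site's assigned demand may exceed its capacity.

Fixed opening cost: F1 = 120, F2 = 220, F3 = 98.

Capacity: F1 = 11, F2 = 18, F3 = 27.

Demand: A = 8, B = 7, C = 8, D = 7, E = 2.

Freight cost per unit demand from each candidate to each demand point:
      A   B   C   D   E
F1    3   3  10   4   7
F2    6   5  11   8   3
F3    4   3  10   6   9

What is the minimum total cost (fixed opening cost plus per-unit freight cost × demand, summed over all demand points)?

393

Open {F1, F3}; cheapest assignment that respects the capacities:
  F1 (cap 11, load 9): D, E — cost 7×4 + 2×7 = 42
  F3 (cap 27, load 23): A, B, C — cost 8×4 + 7×3 + 8×10 = 133
  Shipping 175, fixed 218 → total 393.
  Any other capacity-feasible assignment to {F1, F3} ships for at least 175.
Compare {F2, F3}: its best feasible assignment gives total 507.
Compare {F1, F2, F3}: its best feasible assignment gives total 605.
Every other set of open sites that can feasibly serve all demand totals ≥ 507 even under its best assignment. Minimum: 393.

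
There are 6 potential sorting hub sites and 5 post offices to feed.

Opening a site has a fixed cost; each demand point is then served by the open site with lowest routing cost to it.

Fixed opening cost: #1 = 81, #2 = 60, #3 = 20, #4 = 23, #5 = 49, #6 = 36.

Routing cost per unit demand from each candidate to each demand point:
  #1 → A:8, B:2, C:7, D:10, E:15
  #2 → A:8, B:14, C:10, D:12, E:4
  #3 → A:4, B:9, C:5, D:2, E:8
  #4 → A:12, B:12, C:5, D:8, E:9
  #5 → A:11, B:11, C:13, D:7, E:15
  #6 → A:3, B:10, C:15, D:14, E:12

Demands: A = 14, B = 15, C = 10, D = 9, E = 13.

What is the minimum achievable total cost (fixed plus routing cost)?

Open {#1, #3}: assign each demand point to its cheapest open site.
  A→#3 14×4=56, B→#1 15×2=30, C→#3 10×5=50, D→#3 9×2=18, E→#3 13×8=104
  routing cost 258, fixed 101 → total 359.
Compare {#1, #2, #3}: routing cost 206 + fixed 161 = 367.
Compare {#1, #3, #6}: routing cost 244 + fixed 137 = 381.
Compare {#1, #3, #4}: routing cost 258 + fixed 124 = 382.
All other subsets cost ≥ 367. Minimum total cost: 359.

359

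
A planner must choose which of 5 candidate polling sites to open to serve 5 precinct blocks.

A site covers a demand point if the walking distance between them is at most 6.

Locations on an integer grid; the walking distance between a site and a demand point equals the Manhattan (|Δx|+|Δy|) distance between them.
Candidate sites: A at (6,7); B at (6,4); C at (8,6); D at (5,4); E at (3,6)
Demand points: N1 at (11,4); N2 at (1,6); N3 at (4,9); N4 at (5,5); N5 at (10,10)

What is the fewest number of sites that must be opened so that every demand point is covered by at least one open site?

2

Coverage sets (demand points within 6 of each site):
  A: {N2, N3, N4}
  B: {N1, N4}
  C: {N1, N4, N5}
  D: {N1, N2, N3, N4}
  E: {N2, N3, N4}
No single site covers all 5 demand points.
But {A, C} covers everything, so the minimum is 2.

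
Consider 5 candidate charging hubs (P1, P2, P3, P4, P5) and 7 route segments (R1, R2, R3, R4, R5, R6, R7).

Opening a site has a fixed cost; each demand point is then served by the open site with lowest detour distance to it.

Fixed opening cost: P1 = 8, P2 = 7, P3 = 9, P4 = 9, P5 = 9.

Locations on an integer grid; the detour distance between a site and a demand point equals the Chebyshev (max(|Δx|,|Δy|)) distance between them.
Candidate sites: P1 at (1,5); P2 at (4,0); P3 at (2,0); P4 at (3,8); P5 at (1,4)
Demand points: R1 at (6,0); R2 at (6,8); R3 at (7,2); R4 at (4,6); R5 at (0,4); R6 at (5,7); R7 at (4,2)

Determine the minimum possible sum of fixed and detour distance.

34

Open {P2, P4}: assign each demand point to its cheapest open site.
  R1→P2 2, R2→P4 3, R3→P2 3, R4→P4 2, R5→P2 4, R6→P4 2, R7→P2 2
  detour distance 18, fixed 16 → total 34.
Compare {P1}: detour distance 27 + fixed 8 = 35.
Compare {P1, P2}: detour distance 20 + fixed 15 = 35.
Compare {P5}: detour distance 27 + fixed 9 = 36.
All other subsets cost ≥ 35. Minimum total cost: 34.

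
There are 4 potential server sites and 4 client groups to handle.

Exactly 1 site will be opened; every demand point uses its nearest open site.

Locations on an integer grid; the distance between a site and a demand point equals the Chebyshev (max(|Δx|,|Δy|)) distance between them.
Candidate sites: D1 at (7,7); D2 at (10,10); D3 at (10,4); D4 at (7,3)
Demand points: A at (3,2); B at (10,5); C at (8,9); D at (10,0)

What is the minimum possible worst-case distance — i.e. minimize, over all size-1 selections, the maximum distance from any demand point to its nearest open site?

Open {D4}.
  Farthest demand point is C at distance 6 (to D4); all others are ≤ 6.
With {D1} the worst case is 7.
With {D3} the worst case is 7.
No size-1 selection achieves below 6.

6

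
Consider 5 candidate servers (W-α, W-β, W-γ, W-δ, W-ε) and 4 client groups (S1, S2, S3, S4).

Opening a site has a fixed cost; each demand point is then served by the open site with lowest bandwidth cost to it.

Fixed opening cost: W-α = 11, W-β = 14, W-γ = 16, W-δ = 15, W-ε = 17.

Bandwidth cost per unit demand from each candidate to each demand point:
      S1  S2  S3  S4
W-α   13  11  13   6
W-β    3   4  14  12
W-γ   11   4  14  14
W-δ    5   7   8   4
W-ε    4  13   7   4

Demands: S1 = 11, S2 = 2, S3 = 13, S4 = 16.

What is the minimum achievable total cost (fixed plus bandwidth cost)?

227

Open {W-β, W-ε}: assign each demand point to its cheapest open site.
  S1→W-β 11×3=33, S2→W-β 2×4=8, S3→W-ε 13×7=91, S4→W-ε 16×4=64
  bandwidth cost 196, fixed 31 → total 227.
Compare {W-β, W-δ}: bandwidth cost 209 + fixed 29 = 238.
Compare {W-α, W-β, W-ε}: bandwidth cost 196 + fixed 42 = 238.
Compare {W-γ, W-ε}: bandwidth cost 207 + fixed 33 = 240.
All other subsets cost ≥ 238. Minimum total cost: 227.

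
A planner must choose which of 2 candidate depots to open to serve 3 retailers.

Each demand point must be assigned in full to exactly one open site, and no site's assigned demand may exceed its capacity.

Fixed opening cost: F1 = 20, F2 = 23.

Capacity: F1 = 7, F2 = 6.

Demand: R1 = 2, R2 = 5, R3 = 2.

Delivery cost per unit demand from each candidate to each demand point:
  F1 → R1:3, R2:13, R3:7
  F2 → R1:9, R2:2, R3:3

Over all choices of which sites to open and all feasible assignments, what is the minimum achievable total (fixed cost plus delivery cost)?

Open {F1, F2}; cheapest assignment that respects the capacities:
  F1 (cap 7, load 4): R1, R3 — cost 2×3 + 2×7 = 20
  F2 (cap 6, load 5): R2 — cost 5×2 = 10
  Shipping 30, fixed 43 → total 73.
  Any other capacity-feasible assignment to {F1, F2} ships for at least 30.
Total demand is 9 and no other set of sites has combined capacity ≥ 9, so {F1, F2} is the only feasible choice of open sites. Minimum: 73.

73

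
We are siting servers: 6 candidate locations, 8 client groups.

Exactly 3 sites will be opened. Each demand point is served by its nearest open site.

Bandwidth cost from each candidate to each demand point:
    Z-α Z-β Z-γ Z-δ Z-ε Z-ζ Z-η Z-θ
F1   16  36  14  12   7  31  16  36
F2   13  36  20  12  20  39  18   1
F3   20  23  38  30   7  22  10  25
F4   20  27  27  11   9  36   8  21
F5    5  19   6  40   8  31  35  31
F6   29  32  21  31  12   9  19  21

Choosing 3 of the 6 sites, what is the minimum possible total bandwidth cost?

Open {F2, F5, F6}.
  Z-α→F5 5, Z-β→F5 19, Z-γ→F5 6, Z-δ→F2 12, Z-ε→F5 8, Z-ζ→F6 9, Z-η→F2 18, Z-θ→F2 1  ⇒ total 78.
Compare {F2, F3, F5}: total 82.
Compare {F4, F5, F6}: total 87.
No size-3 selection does better; minimum is 78.

78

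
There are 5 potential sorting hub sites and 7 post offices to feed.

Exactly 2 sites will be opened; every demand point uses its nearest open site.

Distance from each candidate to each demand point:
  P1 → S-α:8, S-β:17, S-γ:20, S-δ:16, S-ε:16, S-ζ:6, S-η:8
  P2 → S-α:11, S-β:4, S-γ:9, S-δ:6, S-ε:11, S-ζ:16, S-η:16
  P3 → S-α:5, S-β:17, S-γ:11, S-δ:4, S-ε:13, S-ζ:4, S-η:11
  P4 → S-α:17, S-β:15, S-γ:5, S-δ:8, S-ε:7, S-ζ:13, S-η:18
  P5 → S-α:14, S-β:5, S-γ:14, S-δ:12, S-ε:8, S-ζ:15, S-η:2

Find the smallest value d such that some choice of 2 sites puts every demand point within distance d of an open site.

11

Open {P1, P2}.
  Farthest demand point is S-ε at distance 11 (to P2); all others are ≤ 11.
With {P2, P3} the worst case is 11.
With {P3, P5} the worst case is 11.
No size-2 selection achieves below 11.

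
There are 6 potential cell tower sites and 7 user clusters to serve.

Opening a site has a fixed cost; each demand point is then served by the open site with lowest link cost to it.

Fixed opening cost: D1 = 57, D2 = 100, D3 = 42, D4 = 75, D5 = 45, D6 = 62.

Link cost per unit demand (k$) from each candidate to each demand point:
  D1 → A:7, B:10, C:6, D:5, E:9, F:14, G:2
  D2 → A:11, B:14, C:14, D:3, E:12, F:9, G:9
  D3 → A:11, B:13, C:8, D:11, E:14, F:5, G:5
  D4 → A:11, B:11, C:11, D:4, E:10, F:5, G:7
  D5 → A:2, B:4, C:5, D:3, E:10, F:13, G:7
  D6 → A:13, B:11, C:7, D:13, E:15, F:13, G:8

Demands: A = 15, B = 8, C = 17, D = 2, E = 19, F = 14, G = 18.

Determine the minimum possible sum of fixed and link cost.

Open {D1, D3, D5}: assign each demand point to its cheapest open site.
  A→D5 15×2=30, B→D5 8×4=32, C→D5 17×5=85, D→D5 2×3=6, E→D1 19×9=171, F→D3 14×5=70, G→D1 18×2=36
  link cost 430, fixed 144 → total 574.
Compare {D3, D5}: link cost 503 + fixed 87 = 590.
Compare {D1, D4, D5}: link cost 430 + fixed 177 = 607.
Compare {D1, D3, D5, D6}: link cost 430 + fixed 206 = 636.
All other subsets cost ≥ 590. Minimum total cost: 574.

574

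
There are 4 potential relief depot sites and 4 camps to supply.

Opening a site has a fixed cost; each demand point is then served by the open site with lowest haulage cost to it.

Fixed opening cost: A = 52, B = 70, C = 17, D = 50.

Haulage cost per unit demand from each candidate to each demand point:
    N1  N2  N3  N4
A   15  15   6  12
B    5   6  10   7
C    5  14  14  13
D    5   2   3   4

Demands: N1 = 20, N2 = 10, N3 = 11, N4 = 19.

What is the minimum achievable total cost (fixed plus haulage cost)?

Open {D}: assign each demand point to its cheapest open site.
  N1→D 20×5=100, N2→D 10×2=20, N3→D 11×3=33, N4→D 19×4=76
  haulage cost 229, fixed 50 → total 279.
Compare {C, D}: haulage cost 229 + fixed 67 = 296.
Compare {A, D}: haulage cost 229 + fixed 102 = 331.
Compare {A, C, D}: haulage cost 229 + fixed 119 = 348.
All other subsets cost ≥ 296. Minimum total cost: 279.

279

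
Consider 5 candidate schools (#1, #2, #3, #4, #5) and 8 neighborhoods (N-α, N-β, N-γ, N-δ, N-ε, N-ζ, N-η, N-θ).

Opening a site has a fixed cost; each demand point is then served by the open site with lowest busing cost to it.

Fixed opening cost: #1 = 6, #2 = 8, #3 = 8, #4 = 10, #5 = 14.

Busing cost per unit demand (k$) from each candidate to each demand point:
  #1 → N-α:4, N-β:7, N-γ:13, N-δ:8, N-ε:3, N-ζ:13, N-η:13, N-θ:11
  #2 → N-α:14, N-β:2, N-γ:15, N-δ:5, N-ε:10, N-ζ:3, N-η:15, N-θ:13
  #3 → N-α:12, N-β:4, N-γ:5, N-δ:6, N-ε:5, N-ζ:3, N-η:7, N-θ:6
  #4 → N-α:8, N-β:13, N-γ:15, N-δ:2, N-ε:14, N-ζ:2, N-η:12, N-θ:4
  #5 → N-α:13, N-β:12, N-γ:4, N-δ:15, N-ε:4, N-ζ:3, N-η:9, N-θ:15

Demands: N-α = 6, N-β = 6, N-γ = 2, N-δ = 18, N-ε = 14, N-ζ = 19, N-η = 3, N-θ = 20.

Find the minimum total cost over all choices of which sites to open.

Open {#1, #2, #3, #4}: assign each demand point to its cheapest open site.
  N-α→#1 6×4=24, N-β→#2 6×2=12, N-γ→#3 2×5=10, N-δ→#4 18×2=36, N-ε→#1 14×3=42, N-ζ→#4 19×2=38, N-η→#3 3×7=21, N-θ→#4 20×4=80
  busing cost 263, fixed 32 → total 295.
Compare {#1, #3, #4}: busing cost 275 + fixed 24 = 299.
Compare {#1, #2, #4, #5}: busing cost 267 + fixed 38 = 305.
Compare {#1, #2, #3, #4, #5}: busing cost 261 + fixed 46 = 307.
All other subsets cost ≥ 299. Minimum total cost: 295.

295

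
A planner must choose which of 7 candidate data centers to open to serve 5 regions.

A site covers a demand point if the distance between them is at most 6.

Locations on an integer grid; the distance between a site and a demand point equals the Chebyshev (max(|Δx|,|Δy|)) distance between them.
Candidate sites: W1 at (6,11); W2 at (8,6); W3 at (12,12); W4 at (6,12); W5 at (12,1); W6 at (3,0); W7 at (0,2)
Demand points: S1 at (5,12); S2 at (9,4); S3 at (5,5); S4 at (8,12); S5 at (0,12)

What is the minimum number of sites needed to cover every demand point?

2

Coverage sets (demand points within 6 of each site):
  W1: {S1, S3, S4, S5}
  W2: {S1, S2, S3, S4}
  W3: {S4}
  W4: {S1, S4, S5}
  W5: {S2}
  W6: {S2, S3}
  W7: {S3}
No single site covers all 5 demand points.
But {W1, W2} covers everything, so the minimum is 2.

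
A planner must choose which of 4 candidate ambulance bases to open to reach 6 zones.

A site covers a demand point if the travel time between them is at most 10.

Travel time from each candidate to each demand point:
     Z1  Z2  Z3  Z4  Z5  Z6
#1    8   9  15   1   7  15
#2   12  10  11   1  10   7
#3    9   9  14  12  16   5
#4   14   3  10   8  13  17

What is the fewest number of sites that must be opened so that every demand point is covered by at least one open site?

3

Coverage sets (demand points within 10 of each site):
  #1: {Z1, Z2, Z4, Z5}
  #2: {Z2, Z4, Z5, Z6}
  #3: {Z1, Z2, Z6}
  #4: {Z2, Z3, Z4}
No 2 sites suffice: every size-2 union leaves at least one demand point uncovered.
But {#1, #2, #4} covers everything, so the minimum is 3.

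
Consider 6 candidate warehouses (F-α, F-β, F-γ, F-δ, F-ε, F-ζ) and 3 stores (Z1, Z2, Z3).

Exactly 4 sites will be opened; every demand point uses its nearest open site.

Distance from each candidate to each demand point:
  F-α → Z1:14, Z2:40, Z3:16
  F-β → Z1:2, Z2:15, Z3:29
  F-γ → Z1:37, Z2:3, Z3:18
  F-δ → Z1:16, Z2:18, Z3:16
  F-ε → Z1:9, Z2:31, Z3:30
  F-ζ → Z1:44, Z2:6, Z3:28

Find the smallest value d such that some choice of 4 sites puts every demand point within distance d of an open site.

Open {F-α, F-β, F-γ, F-δ}.
  Farthest demand point is Z3 at distance 16 (to F-α); all others are ≤ 16.
With {F-α, F-β, F-γ, F-ε} the worst case is 16.
With {F-α, F-β, F-γ, F-ζ} the worst case is 16.
No size-4 selection achieves below 16.

16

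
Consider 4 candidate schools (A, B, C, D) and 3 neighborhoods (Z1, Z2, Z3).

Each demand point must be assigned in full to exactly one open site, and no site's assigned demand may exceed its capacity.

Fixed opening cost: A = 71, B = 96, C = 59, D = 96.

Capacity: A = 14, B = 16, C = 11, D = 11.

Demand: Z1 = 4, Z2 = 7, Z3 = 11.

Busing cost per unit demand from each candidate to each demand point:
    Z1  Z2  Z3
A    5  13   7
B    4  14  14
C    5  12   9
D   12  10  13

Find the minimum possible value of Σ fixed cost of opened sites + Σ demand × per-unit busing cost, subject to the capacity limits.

Open {A, C}; cheapest assignment that respects the capacities:
  A (cap 14, load 11): Z3 — cost 11×7 = 77
  C (cap 11, load 11): Z1, Z2 — cost 4×5 + 7×12 = 104
  Shipping 181, fixed 130 → total 311.
  Any other capacity-feasible assignment to {A, C} ships for at least 181.
Compare {A, B}: its best feasible assignment gives total 358.
Compare {A, D}: its best feasible assignment gives total 362.
Every other set of open sites that can feasibly serve all demand totals ≥ 358 even under its best assignment. Minimum: 311.

311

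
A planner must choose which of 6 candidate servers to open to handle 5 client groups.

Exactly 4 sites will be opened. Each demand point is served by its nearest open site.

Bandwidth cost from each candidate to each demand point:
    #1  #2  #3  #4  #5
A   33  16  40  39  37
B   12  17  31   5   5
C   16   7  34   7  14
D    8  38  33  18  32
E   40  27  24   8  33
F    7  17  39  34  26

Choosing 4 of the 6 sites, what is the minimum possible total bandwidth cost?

48

Open {B, C, E, F}.
  #1→F 7, #2→C 7, #3→E 24, #4→B 5, #5→B 5  ⇒ total 48.
Compare {B, C, D, E}: total 49.
Compare {A, B, C, E}: total 53.
No size-4 selection does better; minimum is 48.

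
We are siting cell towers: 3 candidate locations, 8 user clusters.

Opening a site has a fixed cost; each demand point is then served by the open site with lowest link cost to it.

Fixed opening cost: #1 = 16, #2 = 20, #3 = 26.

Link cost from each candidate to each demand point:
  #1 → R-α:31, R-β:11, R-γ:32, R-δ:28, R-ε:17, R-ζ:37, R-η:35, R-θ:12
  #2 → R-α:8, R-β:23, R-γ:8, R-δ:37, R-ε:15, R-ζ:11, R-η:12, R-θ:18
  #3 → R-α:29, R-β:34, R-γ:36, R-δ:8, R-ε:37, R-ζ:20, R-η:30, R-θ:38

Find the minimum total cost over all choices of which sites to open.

141

Open {#1, #2}: assign each demand point to its cheapest open site.
  R-α→#2 8, R-β→#1 11, R-γ→#2 8, R-δ→#1 28, R-ε→#2 15, R-ζ→#2 11, R-η→#2 12, R-θ→#1 12
  link cost 105, fixed 36 → total 141.
Compare {#1, #2, #3}: link cost 85 + fixed 62 = 147.
Compare {#2, #3}: link cost 103 + fixed 46 = 149.
Compare {#2}: link cost 132 + fixed 20 = 152.
All other subsets cost ≥ 147. Minimum total cost: 141.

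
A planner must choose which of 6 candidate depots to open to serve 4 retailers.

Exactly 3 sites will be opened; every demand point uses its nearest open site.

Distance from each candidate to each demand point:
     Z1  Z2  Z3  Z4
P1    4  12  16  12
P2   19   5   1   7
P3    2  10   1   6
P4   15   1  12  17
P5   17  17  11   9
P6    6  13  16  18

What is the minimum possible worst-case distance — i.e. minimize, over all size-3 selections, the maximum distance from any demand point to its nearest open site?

Open {P1, P2, P3}.
  Farthest demand point is Z4 at distance 6 (to P3); all others are ≤ 6.
With {P1, P3, P4} the worst case is 6.
With {P2, P3, P4} the worst case is 6.
No size-3 selection achieves below 6.

6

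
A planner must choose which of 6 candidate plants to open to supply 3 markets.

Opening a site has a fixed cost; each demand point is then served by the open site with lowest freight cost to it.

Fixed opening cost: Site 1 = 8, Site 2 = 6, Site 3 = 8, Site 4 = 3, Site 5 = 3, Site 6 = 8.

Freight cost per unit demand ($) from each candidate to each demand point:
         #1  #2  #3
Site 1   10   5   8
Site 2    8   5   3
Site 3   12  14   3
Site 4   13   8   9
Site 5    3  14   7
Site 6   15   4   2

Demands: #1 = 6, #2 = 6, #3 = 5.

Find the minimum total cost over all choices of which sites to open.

63

Open {Site 5, Site 6}: assign each demand point to its cheapest open site.
  #1→Site 5 6×3=18, #2→Site 6 6×4=24, #3→Site 6 5×2=10
  freight cost 52, fixed 11 → total 63.
Compare {Site 4, Site 5, Site 6}: freight cost 52 + fixed 14 = 66.
Compare {Site 2, Site 5, Site 6}: freight cost 52 + fixed 17 = 69.
Compare {Site 1, Site 5, Site 6}: freight cost 52 + fixed 19 = 71.
All other subsets cost ≥ 66. Minimum total cost: 63.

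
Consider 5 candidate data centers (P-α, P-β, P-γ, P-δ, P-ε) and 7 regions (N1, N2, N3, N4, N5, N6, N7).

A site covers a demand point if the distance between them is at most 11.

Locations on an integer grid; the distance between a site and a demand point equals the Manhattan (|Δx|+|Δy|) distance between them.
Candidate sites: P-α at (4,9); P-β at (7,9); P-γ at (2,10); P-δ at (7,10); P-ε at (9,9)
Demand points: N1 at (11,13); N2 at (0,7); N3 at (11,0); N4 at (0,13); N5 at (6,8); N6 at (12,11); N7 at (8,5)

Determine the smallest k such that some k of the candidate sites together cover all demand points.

2

Coverage sets (demand points within 11 of each site):
  P-α: {N1, N2, N4, N5, N6, N7}
  P-β: {N1, N2, N4, N5, N6, N7}
  P-γ: {N2, N4, N5, N6, N7}
  P-δ: {N1, N2, N4, N5, N6, N7}
  P-ε: {N1, N2, N3, N5, N6, N7}
No single site covers all 7 demand points.
But {P-α, P-ε} covers everything, so the minimum is 2.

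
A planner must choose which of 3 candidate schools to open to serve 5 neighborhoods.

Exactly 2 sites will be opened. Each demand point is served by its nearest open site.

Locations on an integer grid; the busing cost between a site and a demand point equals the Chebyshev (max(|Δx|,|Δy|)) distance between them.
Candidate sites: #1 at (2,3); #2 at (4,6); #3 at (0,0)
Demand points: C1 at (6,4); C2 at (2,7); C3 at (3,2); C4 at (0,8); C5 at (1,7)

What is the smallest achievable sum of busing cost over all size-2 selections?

12

Open {#1, #2}.
  C1→#2 2, C2→#2 2, C3→#1 1, C4→#2 4, C5→#2 3  ⇒ total 12.
Compare {#2, #3}: total 14.
Compare {#1, #3}: total 18.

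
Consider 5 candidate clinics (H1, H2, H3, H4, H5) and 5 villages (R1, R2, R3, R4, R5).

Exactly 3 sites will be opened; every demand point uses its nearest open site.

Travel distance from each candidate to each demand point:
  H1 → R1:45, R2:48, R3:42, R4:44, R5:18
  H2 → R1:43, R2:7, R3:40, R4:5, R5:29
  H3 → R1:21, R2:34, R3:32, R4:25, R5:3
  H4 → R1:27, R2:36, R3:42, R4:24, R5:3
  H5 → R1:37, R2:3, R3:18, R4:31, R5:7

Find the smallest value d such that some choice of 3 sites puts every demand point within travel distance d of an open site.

21

Open {H2, H3, H5}.
  Farthest demand point is R1 at travel distance 21 (to H3); all others are ≤ 21.
With {H3, H4, H5} the worst case is 24.
With {H1, H3, H5} the worst case is 25.
No size-3 selection achieves below 21.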